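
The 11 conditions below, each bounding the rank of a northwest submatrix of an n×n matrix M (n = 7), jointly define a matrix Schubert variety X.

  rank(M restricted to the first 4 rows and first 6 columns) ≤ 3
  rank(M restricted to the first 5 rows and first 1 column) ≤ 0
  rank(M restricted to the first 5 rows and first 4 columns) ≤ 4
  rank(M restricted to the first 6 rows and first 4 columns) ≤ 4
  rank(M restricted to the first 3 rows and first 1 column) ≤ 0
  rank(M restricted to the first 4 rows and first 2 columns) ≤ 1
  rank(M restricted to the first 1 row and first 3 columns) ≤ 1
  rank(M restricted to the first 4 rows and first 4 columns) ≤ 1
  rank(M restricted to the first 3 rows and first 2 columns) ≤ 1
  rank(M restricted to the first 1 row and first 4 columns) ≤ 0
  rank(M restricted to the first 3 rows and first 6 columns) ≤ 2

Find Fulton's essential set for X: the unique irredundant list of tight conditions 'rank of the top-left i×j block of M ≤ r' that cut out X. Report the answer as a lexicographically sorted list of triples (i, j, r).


Rank table r_w(7×7) implied by the 11 constraints:

  0 0 0 0 1 1 1
  0 1 1 1 2 2 2
  0 1 1 1 2 2 3
  0 1 1 1 2 3 4
  0 1 2 2 3 4 5
  1 2 3 3 4 5 6
  1 2 3 4 5 6 7

so w = (5, 2, 7, 6, 3, 1, 4).

Fulton essential set (4 of the 13 Rothe cells):

[(1, 4, 0), (3, 6, 2), (4, 4, 1), (5, 1, 0)]


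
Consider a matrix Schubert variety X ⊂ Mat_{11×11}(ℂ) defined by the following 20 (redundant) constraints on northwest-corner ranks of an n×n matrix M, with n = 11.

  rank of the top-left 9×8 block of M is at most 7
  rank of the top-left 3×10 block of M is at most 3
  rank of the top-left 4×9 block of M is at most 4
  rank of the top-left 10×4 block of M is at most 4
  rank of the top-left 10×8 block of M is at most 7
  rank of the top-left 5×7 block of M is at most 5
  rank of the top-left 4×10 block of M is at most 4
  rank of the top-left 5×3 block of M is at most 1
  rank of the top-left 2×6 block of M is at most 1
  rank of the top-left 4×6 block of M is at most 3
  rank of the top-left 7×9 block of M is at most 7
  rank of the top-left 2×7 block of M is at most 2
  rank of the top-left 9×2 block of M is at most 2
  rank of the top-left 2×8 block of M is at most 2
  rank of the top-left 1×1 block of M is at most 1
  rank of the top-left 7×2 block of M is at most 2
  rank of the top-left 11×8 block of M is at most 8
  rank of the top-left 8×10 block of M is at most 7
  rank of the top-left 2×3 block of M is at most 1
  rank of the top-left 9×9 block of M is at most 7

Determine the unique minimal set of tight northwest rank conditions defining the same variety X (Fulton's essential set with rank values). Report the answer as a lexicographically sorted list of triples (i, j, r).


Rank table r_w(11×11) implied by the 20 constraints:

  1 | 1 | 1 | 1 | 1 | 1 | 1 | 1 | 1 | 1 | 1
  1 | 1 | 1 | 1 | 1 | 1 | 2 | 2 | 2 | 2 | 2
  1 | 1 | 1 | 2 | 2 | 2 | 3 | 3 | 3 | 3 | 3
  1 | 1 | 1 | 2 | 3 | 3 | 4 | 4 | 4 | 4 | 4
  1 | 1 | 1 | 2 | 3 | 4 | 5 | 5 | 5 | 5 | 5
  1 | 2 | 2 | 3 | 4 | 5 | 6 | 6 | 6 | 6 | 6
  1 | 2 | 3 | 4 | 5 | 6 | 7 | 7 | 7 | 7 | 7
  1 | 2 | 3 | 4 | 5 | 6 | 7 | 7 | 7 | 7 | 8
  1 | 2 | 3 | 4 | 5 | 6 | 7 | 7 | 7 | 8 | 9
  1 | 2 | 3 | 4 | 5 | 6 | 7 | 7 | 8 | 9 | 10
  1 | 2 | 3 | 4 | 5 | 6 | 7 | 8 | 9 | 10 | 11

reading off 1-entries of Δ²R: w = (1, 7, 4, 5, 6, 2, 3, 11, 10, 9, 8).

Rothe diagram D(w) (17 cells), 5 SE-corners (essential conditions):

[(2, 6, 1), (5, 3, 1), (8, 10, 7), (9, 9, 7), (10, 8, 7)]


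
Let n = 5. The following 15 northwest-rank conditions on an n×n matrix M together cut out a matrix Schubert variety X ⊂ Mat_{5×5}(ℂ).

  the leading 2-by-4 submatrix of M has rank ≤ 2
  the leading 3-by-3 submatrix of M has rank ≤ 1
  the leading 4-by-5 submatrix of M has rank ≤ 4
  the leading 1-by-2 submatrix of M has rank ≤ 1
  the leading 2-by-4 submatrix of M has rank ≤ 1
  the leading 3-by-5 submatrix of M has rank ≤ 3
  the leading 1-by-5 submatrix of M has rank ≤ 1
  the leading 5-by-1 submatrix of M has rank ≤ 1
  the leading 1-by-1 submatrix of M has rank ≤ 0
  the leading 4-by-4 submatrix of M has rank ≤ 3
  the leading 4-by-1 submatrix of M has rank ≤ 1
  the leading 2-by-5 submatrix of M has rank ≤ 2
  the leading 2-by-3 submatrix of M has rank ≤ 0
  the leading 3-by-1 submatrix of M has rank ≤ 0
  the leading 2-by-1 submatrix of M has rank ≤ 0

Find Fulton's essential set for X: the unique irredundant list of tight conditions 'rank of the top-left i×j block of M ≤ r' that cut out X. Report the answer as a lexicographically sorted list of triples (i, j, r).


Rank table r_w(5×5) implied by the 15 constraints:

  i=1: 0, 0, 0, 1, 1
  i=2: 0, 0, 0, 1, 2
  i=3: 0, 1, 1, 2, 3
  i=4: 1, 2, 2, 3, 4
  i=5: 1, 2, 3, 4, 5

hence w(1..5) = (4, 5, 2, 1, 3).

Rothe diagram D(w) (7 cells), 2 SE-corners (essential conditions):

[(2, 3, 0), (3, 1, 0)]


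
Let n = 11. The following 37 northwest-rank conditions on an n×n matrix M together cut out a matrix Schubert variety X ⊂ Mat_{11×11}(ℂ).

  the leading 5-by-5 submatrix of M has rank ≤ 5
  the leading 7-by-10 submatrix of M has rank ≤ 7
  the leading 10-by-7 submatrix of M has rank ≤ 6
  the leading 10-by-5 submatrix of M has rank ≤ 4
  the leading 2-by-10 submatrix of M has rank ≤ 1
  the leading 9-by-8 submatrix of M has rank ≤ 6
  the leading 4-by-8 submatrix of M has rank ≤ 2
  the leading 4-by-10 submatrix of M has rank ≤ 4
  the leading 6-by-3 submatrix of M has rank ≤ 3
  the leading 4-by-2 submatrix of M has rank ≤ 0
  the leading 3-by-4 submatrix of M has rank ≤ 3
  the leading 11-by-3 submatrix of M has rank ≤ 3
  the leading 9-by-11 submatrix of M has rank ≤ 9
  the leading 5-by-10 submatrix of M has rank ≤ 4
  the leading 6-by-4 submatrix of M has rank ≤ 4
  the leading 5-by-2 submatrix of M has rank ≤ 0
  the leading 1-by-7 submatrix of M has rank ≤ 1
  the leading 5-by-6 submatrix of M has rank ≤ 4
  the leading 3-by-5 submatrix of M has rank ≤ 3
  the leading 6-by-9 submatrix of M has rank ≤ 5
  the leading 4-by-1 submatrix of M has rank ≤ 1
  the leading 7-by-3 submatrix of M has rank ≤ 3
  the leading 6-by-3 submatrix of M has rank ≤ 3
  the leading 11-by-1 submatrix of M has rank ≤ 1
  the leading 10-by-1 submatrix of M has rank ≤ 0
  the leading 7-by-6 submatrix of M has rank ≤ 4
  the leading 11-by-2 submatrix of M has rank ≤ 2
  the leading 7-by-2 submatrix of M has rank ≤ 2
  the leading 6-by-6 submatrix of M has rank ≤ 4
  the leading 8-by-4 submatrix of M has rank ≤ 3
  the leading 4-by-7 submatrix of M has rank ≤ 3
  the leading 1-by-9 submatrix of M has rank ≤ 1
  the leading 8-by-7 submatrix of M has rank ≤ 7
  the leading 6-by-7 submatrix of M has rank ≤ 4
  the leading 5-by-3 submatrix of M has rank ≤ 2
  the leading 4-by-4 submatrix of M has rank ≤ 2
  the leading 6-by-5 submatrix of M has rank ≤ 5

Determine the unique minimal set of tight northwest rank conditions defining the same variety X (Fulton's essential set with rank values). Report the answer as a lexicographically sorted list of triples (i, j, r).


The tightest implied rank at each (i,j), from the 37 conditions:

  0 | 0 | 1 | 1 | 1 | 1 | 1 | 1 | 1 | 1 | 1
  0 | 0 | 1 | 1 | 1 | 1 | 1 | 1 | 1 | 1 | 2
  0 | 0 | 1 | 2 | 2 | 2 | 2 | 2 | 2 | 2 | 3
  0 | 0 | 1 | 2 | 2 | 2 | 2 | 2 | 3 | 3 | 4
  0 | 0 | 1 | 2 | 3 | 3 | 3 | 3 | 4 | 4 | 5
  0 | 1 | 2 | 3 | 4 | 4 | 4 | 4 | 5 | 5 | 6
  0 | 1 | 2 | 3 | 4 | 4 | 5 | 5 | 6 | 6 | 7
  0 | 1 | 2 | 3 | 4 | 5 | 6 | 6 | 7 | 7 | 8
  0 | 1 | 2 | 3 | 4 | 5 | 6 | 6 | 7 | 8 | 9
  0 | 1 | 2 | 3 | 4 | 5 | 6 | 7 | 8 | 9 | 10
  1 | 2 | 3 | 4 | 5 | 6 | 7 | 8 | 9 | 10 | 11

the unique w with this rank table is (3, 11, 4, 9, 5, 2, 7, 6, 10, 8, 1).

Fulton essential set (6 of the 28 Rothe cells):

[(2, 10, 1), (4, 8, 2), (5, 2, 0), (7, 6, 4), (9, 8, 6), (10, 1, 0)]


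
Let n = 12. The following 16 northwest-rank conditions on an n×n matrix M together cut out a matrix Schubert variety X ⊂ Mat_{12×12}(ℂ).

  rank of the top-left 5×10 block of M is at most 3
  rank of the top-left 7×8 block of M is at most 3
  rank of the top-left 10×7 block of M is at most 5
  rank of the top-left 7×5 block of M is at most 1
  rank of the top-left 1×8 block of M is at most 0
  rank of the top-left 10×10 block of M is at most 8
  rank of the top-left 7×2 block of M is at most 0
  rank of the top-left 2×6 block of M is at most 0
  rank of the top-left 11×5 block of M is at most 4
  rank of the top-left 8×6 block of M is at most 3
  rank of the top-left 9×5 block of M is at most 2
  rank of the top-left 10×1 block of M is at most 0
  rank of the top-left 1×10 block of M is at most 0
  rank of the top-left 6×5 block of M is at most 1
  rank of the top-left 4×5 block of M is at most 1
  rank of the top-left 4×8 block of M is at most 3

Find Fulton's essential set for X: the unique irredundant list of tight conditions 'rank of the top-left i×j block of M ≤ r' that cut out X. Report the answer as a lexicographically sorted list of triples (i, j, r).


Computing R[i][j] = min implied NW-rank bound (n=12, 16 conditions):

  0, 0, 0, 0, 0, 0, 0, 0, 0, 0, 1, 1
  0, 0, 0, 0, 0, 0, 1, 1, 1, 1, 2, 2
  0, 0, 1, 1, 1, 1, 2, 2, 2, 2, 3, 3
  0, 0, 1, 1, 1, 2, 3, 3, 3, 3, 4, 4
  0, 0, 1, 1, 1, 2, 3, 3, 3, 3, 4, 5
  0, 0, 1, 1, 1, 2, 3, 3, 4, 4, 5, 6
  0, 0, 1, 1, 1, 2, 3, 3, 4, 5, 6, 7
  0, 1, 2, 2, 2, 3, 4, 4, 5, 6, 7, 8
  0, 1, 2, 2, 2, 3, 4, 5, 6, 7, 8, 9
  0, 1, 2, 3, 3, 4, 5, 6, 7, 8, 9, 10
  1, 2, 3, 4, 4, 5, 6, 7, 8, 9, 10, 11
  1, 2, 3, 4, 5, 6, 7, 8, 9, 10, 11, 12

giving w = (11, 7, 3, 6, 12, 9, 10, 2, 8, 4, 1, 5) via Δ²R.

ℓ(w)=44; the 8 essential cells (i,j,r):

[(1, 10, 0), (2, 6, 0), (5, 10, 3), (7, 2, 0), (7, 5, 1), (7, 8, 3), (9, 5, 2), (10, 1, 0)]


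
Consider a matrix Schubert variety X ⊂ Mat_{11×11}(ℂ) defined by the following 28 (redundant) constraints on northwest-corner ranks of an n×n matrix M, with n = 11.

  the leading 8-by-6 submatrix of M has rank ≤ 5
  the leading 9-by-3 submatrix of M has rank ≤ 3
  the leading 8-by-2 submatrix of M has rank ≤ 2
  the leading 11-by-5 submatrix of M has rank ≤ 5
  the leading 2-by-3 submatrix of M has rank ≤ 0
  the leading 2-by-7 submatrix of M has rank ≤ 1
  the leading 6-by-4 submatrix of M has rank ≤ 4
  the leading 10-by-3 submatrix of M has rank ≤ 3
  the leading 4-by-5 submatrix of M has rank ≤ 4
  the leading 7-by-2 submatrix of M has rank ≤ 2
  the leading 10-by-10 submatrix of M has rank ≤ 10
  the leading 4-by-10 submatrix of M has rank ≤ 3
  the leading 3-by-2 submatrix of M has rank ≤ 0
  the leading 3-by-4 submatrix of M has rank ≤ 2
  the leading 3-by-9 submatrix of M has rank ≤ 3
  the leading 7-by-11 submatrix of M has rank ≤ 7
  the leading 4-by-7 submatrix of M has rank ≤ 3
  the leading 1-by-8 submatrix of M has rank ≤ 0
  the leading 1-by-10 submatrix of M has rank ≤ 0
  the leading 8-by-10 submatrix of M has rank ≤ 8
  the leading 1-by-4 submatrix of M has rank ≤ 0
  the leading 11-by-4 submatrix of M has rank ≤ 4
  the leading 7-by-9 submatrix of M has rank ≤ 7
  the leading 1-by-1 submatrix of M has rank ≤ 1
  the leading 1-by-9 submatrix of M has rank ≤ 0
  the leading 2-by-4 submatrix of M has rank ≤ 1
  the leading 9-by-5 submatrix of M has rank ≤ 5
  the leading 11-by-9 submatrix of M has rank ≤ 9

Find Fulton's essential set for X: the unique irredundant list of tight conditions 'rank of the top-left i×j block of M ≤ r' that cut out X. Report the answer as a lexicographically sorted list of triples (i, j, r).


Reconstructing r_w from the 28 given conditions:

  R[1]: 0  0  0  0  0  0  0  0  0  0  1
  R[2]: 0  0  0  1  1  1  1  1  1  1  2
  R[3]: 0  0  1  2  2  2  2  2  2  2  3
  R[4]: 1  1  2  3  3  3  3  3  3  3  4
  R[5]: 1  2  3  4  4  4  4  4  4  4  5
  R[6]: 1  2  3  4  5  5  5  5  5  5  6
  R[7]: 1  2  3  4  5  5  6  6  6  6  7
  R[8]: 1  2  3  4  5  5  6  7  7  7  8
  R[9]: 1  2  3  4  5  6  7  8  8  8  9
  R[10]: 1  2  3  4  5  6  7  8  9  9  10
  R[11]: 1  2  3  4  5  6  7  8  9  10  11

reading off 1-entries of Δ²R: w = (11, 4, 3, 1, 2, 5, 7, 8, 6, 9, 10).

4 SE-corners of the 17-cell Rothe diagram give Ess(w):

[(1, 10, 0), (2, 3, 0), (3, 2, 0), (8, 6, 5)]


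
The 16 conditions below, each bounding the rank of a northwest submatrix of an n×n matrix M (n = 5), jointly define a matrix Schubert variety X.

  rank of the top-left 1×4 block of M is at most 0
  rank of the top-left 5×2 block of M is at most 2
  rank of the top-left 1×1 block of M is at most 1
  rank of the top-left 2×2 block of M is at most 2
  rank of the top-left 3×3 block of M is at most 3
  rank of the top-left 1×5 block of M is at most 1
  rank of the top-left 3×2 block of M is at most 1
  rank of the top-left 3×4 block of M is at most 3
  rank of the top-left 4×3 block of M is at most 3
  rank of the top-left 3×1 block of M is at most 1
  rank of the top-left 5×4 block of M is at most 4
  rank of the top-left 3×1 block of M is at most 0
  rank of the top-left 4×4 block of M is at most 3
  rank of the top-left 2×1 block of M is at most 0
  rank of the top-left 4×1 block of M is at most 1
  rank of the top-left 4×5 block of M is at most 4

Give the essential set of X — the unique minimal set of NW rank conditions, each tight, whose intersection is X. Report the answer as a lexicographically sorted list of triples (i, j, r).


Recovering R(i,j) via the rank-extension bound from the 16 conditions:

  R[1]: 0 0 0 0 1
  R[2]: 0 1 1 1 2
  R[3]: 0 1 2 2 3
  R[4]: 1 2 3 3 4
  R[5]: 1 2 3 4 5

giving w = (5, 2, 3, 1, 4) via Δ²R.

Fulton essential set (2 of the 6 Rothe cells):

[(1, 4, 0), (3, 1, 0)]


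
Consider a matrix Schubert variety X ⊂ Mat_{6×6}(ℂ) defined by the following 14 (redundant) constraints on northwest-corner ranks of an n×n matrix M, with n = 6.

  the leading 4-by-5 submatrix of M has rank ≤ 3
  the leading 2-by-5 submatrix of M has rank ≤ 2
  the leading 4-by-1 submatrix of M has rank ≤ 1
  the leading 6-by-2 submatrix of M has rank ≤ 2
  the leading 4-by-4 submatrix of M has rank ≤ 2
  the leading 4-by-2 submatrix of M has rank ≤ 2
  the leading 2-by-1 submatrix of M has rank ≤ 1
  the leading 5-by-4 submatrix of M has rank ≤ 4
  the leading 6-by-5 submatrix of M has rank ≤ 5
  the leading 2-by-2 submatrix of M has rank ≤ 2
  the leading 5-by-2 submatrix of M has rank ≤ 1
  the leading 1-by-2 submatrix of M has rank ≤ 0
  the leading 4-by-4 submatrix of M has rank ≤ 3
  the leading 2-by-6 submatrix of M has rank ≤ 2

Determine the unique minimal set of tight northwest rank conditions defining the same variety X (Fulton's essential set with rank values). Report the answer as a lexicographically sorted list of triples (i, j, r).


Reconstructing r_w from the 14 given conditions:

  0 0 1 1 1 1
  1 1 2 2 2 2
  1 1 2 2 3 3
  1 1 2 2 3 4
  1 1 2 3 4 5
  1 2 3 4 5 6

second differences of R give the permutation w = (3, 1, 5, 6, 4, 2).

D(w) has 7 cells with 3 SE-corners; essential set:

[(1, 2, 0), (4, 4, 2), (5, 2, 1)]


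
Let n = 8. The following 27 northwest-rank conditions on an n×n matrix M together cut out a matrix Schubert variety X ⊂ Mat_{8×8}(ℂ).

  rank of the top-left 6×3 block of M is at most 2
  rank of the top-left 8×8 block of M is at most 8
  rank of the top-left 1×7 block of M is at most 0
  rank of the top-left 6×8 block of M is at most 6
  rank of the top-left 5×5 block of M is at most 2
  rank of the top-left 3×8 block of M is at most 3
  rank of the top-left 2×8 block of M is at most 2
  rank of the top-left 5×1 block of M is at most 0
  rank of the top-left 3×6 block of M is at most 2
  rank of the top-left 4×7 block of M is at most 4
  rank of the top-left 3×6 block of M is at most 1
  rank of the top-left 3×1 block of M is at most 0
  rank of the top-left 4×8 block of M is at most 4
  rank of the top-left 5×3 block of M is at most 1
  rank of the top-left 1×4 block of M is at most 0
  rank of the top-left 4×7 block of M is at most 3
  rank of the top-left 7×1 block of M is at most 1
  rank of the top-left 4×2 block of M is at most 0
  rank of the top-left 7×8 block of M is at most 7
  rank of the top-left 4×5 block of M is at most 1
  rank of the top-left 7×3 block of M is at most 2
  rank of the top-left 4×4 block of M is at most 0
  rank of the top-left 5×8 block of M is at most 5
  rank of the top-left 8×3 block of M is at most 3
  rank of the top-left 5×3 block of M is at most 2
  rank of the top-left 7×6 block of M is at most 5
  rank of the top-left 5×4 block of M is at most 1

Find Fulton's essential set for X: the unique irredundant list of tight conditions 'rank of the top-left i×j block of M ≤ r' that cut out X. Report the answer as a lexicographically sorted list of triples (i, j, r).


The tightest implied rank at each (i,j), from the 27 conditions:

  row 1: 0, 0, 0, 0, 0, 0, 0, 1
  row 2: 0, 0, 0, 0, 1, 1, 1, 2
  row 3: 0, 0, 0, 0, 1, 1, 2, 3
  row 4: 0, 0, 0, 0, 1, 2, 3, 4
  row 5: 0, 1, 1, 1, 2, 3, 4, 5
  row 6: 1, 2, 2, 2, 3, 4, 5, 6
  row 7: 1, 2, 2, 3, 4, 5, 6, 7
  row 8: 1, 2, 3, 4, 5, 6, 7, 8

reading off 1-entries of Δ²R: w = (8, 5, 7, 6, 2, 1, 4, 3).

D(w) has 22 cells with 5 SE-corners; essential set:

[(1, 7, 0), (3, 6, 1), (4, 4, 0), (5, 1, 0), (7, 3, 2)]


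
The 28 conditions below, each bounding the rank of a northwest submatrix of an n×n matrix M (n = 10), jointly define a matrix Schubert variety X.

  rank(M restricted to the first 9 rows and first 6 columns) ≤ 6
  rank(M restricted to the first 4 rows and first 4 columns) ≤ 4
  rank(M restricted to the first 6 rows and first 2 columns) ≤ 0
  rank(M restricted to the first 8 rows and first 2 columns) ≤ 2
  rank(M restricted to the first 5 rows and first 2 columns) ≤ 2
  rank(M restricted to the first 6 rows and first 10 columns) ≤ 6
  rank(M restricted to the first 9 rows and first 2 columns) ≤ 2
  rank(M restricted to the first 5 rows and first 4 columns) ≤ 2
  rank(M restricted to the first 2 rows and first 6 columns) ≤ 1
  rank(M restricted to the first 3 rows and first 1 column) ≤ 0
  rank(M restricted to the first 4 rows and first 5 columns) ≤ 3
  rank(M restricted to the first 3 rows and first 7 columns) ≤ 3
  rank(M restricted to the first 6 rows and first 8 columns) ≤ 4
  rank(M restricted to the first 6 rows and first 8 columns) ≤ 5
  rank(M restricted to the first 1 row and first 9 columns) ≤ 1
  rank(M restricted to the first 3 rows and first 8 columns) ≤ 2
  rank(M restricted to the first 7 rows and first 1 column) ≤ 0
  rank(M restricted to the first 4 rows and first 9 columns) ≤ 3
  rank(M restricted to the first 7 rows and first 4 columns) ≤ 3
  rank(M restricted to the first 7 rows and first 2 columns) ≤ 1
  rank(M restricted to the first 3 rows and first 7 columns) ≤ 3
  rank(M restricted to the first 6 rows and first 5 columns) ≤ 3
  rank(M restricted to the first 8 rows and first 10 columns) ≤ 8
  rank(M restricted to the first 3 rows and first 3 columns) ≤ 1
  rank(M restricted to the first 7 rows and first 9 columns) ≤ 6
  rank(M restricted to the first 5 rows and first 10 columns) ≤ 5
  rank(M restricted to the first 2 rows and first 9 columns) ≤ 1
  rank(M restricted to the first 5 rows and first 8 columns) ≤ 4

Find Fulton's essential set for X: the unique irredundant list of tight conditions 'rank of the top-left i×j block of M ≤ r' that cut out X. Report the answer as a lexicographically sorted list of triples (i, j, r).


Propagating the 28 rank bounds to every northwest block:

  row 1: 0 | 0 | 1 | 1 | 1 | 1 | 1 | 1 | 1 | 1
  row 2: 0 | 0 | 1 | 1 | 1 | 1 | 1 | 1 | 1 | 2
  row 3: 0 | 0 | 1 | 2 | 2 | 2 | 2 | 2 | 2 | 3
  row 4: 0 | 0 | 1 | 2 | 3 | 3 | 3 | 3 | 3 | 4
  row 5: 0 | 0 | 1 | 2 | 3 | 4 | 4 | 4 | 4 | 5
  row 6: 0 | 0 | 1 | 2 | 3 | 4 | 4 | 4 | 5 | 6
  row 7: 0 | 1 | 2 | 3 | 4 | 5 | 5 | 5 | 6 | 7
  row 8: 1 | 2 | 3 | 4 | 5 | 6 | 6 | 6 | 7 | 8
  row 9: 1 | 2 | 3 | 4 | 5 | 6 | 7 | 7 | 8 | 9
  row 10: 1 | 2 | 3 | 4 | 5 | 6 | 7 | 8 | 9 | 10

the unique w with this rank table is (3, 10, 4, 5, 6, 9, 2, 1, 7, 8).

4 SE-corners of the 21-cell Rothe diagram give Ess(w):

[(2, 9, 1), (6, 2, 0), (6, 8, 4), (7, 1, 0)]


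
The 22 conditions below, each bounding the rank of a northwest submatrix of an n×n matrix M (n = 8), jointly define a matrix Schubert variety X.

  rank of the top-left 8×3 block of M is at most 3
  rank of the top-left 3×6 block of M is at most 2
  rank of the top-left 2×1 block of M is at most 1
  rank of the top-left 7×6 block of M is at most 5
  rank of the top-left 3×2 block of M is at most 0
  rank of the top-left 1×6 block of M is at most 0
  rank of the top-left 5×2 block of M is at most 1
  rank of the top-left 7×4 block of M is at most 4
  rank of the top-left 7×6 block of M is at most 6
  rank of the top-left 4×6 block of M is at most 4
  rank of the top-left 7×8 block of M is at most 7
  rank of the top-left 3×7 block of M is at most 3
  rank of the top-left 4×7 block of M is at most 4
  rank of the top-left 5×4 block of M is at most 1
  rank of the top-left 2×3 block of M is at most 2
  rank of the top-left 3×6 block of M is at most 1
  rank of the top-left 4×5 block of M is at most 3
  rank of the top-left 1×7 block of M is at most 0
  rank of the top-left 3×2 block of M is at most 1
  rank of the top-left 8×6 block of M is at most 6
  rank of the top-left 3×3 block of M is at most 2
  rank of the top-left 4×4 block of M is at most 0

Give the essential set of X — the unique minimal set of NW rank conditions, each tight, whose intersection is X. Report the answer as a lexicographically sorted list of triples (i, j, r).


Propagating the 22 rank bounds to every northwest block:

  R[1]: 0  0  0  0  0  0  0  1
  R[2]: 0  0  0  0  1  1  1  2
  R[3]: 0  0  0  0  1  1  2  3
  R[4]: 0  0  0  0  1  2  3  4
  R[5]: 1  1  1  1  2  3  4  5
  R[6]: 1  2  2  2  3  4  5  6
  R[7]: 1  2  3  3  4  5  6  7
  R[8]: 1  2  3  4  5  6  7  8

giving w = (8, 5, 7, 6, 1, 2, 3, 4) via Δ²R.

Rothe diagram D(w) (20 cells), 3 SE-corners (essential conditions):

[(1, 7, 0), (3, 6, 1), (4, 4, 0)]


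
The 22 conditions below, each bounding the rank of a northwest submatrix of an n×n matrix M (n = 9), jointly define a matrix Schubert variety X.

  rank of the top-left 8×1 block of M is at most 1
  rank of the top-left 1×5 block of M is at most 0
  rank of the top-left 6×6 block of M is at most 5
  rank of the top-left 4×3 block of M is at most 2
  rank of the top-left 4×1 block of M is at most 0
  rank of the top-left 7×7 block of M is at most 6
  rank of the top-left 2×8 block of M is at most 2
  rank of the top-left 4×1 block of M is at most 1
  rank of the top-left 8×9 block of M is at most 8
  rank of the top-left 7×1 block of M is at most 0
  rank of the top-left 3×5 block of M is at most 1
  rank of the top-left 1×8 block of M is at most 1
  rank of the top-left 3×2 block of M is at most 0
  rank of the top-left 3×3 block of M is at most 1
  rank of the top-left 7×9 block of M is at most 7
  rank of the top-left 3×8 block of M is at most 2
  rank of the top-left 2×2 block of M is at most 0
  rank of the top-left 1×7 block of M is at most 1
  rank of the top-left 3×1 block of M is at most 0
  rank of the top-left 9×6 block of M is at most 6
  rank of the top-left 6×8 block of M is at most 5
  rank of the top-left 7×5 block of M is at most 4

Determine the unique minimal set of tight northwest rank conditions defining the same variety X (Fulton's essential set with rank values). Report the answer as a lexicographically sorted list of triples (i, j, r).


Recovering R(i,j) via the rank-extension bound from the 22 conditions:

  0 | 0 | 0 | 0 | 0 | 1 | 1 | 1 | 1
  0 | 0 | 1 | 1 | 1 | 2 | 2 | 2 | 2
  0 | 0 | 1 | 1 | 1 | 2 | 2 | 2 | 3
  0 | 1 | 2 | 2 | 2 | 3 | 3 | 3 | 4
  0 | 1 | 2 | 3 | 3 | 4 | 4 | 4 | 5
  0 | 1 | 2 | 3 | 4 | 5 | 5 | 5 | 6
  0 | 1 | 2 | 3 | 4 | 5 | 6 | 6 | 7
  1 | 2 | 3 | 4 | 5 | 6 | 7 | 7 | 8
  1 | 2 | 3 | 4 | 5 | 6 | 7 | 8 | 9

second differences of R give the permutation w = (6, 3, 9, 2, 4, 5, 7, 1, 8).

Fulton essential set (5 of the 17 Rothe cells):

[(1, 5, 0), (3, 2, 0), (3, 5, 1), (3, 8, 2), (7, 1, 0)]


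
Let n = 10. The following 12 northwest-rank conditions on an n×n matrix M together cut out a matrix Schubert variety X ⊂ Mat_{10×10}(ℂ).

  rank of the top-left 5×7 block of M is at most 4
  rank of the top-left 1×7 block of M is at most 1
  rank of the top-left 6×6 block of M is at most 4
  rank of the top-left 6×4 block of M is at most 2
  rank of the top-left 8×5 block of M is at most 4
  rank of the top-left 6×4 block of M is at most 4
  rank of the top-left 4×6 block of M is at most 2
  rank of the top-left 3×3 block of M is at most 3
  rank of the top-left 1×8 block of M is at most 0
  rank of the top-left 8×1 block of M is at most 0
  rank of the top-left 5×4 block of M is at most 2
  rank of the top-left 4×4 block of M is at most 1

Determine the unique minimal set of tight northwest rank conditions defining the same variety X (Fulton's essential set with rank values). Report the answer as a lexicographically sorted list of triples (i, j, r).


Propagating the 12 rank bounds to every northwest block:

  R[1]: 0 0 0 0 0 0 0 0 1 1
  R[2]: 0 1 1 1 1 1 1 1 2 2
  R[3]: 0 1 1 1 2 2 2 2 3 3
  R[4]: 0 1 1 1 2 2 3 3 4 4
  R[5]: 0 1 2 2 3 3 4 4 5 5
  R[6]: 0 1 2 2 3 4 5 5 6 6
  R[7]: 0 1 2 3 4 5 6 6 7 7
  R[8]: 0 1 2 3 4 5 6 7 8 8
  R[9]: 1 2 3 4 5 6 7 8 9 9
  R[10]: 1 2 3 4 5 6 7 8 9 10

second differences of R give the permutation w = (9, 2, 5, 7, 3, 6, 4, 8, 1, 10).

D(w) has 21 cells with 5 SE-corners; essential set:

[(1, 8, 0), (4, 4, 1), (4, 6, 2), (6, 4, 2), (8, 1, 0)]


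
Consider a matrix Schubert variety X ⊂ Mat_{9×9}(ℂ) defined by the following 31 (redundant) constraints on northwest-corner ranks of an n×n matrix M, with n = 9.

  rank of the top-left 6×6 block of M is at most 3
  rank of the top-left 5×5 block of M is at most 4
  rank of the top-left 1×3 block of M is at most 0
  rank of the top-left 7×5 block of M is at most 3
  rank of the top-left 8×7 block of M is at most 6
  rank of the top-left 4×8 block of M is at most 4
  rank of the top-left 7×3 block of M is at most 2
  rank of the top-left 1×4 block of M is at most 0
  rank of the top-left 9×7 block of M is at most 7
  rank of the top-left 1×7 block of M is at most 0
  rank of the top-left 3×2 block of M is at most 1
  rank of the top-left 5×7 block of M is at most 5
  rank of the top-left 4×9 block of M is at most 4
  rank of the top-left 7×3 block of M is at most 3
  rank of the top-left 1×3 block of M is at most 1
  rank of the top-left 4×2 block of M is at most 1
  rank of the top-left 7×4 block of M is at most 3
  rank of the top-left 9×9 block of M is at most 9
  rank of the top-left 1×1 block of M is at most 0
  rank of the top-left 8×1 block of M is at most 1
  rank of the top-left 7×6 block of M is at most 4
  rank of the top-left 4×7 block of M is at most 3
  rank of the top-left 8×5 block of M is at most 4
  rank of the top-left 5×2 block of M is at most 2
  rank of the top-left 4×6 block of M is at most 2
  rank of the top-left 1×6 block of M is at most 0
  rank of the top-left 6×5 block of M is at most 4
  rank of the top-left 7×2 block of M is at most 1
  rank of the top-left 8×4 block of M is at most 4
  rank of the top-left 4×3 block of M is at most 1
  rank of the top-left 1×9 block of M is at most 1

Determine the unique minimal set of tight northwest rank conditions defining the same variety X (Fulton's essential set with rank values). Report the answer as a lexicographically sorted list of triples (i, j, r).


Reconstructing r_w from the 31 given conditions:

  row 1: 0 0 0 0 0 0 0 1 1
  row 2: 1 1 1 1 1 1 1 2 2
  row 3: 1 1 1 2 2 2 2 3 3
  row 4: 1 1 1 2 2 2 3 4 4
  row 5: 1 1 2 3 3 3 4 5 5
  row 6: 1 1 2 3 3 3 4 5 6
  row 7: 1 1 2 3 3 4 5 6 7
  row 8: 1 2 3 4 4 5 6 7 8
  row 9: 1 2 3 4 5 6 7 8 9

reading off 1-entries of Δ²R: w = (8, 1, 4, 7, 3, 9, 6, 2, 5).

Rothe diagram D(w) (19 cells), 6 SE-corners (essential conditions):

[(1, 7, 0), (4, 3, 1), (4, 6, 2), (6, 6, 3), (7, 2, 1), (7, 5, 3)]


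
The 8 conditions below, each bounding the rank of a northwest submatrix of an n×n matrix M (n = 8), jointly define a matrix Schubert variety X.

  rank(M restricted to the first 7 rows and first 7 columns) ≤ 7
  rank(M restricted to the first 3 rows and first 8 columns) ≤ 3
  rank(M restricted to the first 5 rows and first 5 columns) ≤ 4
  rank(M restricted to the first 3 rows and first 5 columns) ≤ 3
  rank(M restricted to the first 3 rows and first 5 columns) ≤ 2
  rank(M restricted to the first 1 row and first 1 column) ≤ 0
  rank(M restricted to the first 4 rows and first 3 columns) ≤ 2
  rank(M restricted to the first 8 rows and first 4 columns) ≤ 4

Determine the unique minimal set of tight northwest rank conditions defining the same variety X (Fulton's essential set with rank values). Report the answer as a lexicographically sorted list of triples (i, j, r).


Computing R[i][j] = min implied NW-rank bound (n=8, 8 conditions):

  0 1 1 1 1 1 1 1
  1 2 2 2 2 2 2 2
  1 2 2 2 2 3 3 3
  1 2 2 3 3 4 4 4
  1 2 3 4 4 5 5 5
  1 2 3 4 5 6 6 6
  1 2 3 4 5 6 7 7
  1 2 3 4 5 6 7 8

giving w = (2, 1, 6, 4, 3, 5, 7, 8) via Δ²R.

Rothe diagram D(w) (5 cells), 3 SE-corners (essential conditions):

[(1, 1, 0), (3, 5, 2), (4, 3, 2)]


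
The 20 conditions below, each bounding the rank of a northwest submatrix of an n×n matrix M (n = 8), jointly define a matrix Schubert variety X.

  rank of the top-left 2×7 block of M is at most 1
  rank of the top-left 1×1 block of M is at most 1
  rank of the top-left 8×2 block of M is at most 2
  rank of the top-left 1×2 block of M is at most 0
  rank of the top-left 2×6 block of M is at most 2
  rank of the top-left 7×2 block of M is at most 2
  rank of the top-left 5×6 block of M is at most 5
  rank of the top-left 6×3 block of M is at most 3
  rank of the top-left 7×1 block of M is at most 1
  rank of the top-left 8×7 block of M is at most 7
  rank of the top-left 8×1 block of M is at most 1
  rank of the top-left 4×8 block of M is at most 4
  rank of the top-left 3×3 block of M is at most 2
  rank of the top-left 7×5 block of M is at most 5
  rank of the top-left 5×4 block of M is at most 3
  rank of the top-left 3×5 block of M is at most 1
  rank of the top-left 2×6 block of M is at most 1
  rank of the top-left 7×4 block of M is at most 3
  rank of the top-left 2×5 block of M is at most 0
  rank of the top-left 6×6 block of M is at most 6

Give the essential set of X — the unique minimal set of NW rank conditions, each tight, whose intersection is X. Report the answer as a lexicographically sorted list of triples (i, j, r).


Computing R[i][j] = min implied NW-rank bound (n=8, 20 conditions):

  i=1: 0  0  0  0  0  1  1  1
  i=2: 0  0  0  0  0  1  1  2
  i=3: 1  1  1  1  1  2  2  3
  i=4: 1  2  2  2  2  3  3  4
  i=5: 1  2  3  3  3  4  4  5
  i=6: 1  2  3  3  4  5  5  6
  i=7: 1  2  3  3  4  5  6  7
  i=8: 1  2  3  4  5  6  7  8

the unique w with this rank table is (6, 8, 1, 2, 3, 5, 7, 4).

Rothe diagram D(w) (13 cells), 3 SE-corners (essential conditions):

[(2, 5, 0), (2, 7, 1), (7, 4, 3)]


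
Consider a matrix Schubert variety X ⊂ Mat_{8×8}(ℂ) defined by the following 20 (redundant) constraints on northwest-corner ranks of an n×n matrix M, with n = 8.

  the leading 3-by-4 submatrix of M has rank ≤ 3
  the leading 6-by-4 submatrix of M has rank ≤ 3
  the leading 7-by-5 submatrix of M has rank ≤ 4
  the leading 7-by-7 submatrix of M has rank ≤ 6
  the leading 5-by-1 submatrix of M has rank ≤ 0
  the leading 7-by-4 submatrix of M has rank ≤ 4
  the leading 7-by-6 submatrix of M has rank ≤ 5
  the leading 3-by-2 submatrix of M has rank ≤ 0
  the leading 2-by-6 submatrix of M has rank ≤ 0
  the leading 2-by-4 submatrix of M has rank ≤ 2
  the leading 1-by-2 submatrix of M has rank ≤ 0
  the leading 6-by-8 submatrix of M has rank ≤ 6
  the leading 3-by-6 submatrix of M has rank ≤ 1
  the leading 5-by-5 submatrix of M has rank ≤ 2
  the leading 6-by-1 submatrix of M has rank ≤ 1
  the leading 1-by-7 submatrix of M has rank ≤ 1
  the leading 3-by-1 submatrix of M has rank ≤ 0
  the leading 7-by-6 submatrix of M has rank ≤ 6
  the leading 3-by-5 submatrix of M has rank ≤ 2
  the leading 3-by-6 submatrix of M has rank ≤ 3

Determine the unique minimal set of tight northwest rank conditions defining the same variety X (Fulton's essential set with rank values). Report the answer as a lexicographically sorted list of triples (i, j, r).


Rank table r_w(8×8) implied by the 20 constraints:

  R[1]: 0  0  0  0  0  0  1  1
  R[2]: 0  0  0  0  0  0  1  2
  R[3]: 0  0  1  1  1  1  2  3
  R[4]: 0  1  2  2  2  2  3  4
  R[5]: 0  1  2  2  2  3  4  5
  R[6]: 1  2  3  3  3  4  5  6
  R[7]: 1  2  3  4  4  5  6  7
  R[8]: 1  2  3  4  5  6  7  8

giving w = (7, 8, 3, 2, 6, 1, 4, 5) via Δ²R.

|D(w)|=18, |Ess(w)|=4:

[(2, 6, 0), (3, 2, 0), (5, 1, 0), (5, 5, 2)]


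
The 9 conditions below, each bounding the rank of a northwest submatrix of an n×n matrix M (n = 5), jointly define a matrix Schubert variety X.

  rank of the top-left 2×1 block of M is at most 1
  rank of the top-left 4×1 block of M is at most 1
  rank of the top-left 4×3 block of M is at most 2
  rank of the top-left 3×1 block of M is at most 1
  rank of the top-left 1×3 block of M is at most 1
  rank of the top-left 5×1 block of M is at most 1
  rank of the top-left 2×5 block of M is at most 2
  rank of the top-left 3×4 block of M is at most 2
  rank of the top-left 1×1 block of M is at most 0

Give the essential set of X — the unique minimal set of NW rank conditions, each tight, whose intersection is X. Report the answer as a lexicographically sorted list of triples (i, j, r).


The tightest implied rank at each (i,j), from the 9 conditions:

  row 1: 0, 1, 1, 1, 1
  row 2: 1, 2, 2, 2, 2
  row 3: 1, 2, 2, 2, 3
  row 4: 1, 2, 2, 3, 4
  row 5: 1, 2, 3, 4, 5

reading off 1-entries of Δ²R: w = (2, 1, 5, 4, 3).

D(w) has 4 cells with 3 SE-corners; essential set:

[(1, 1, 0), (3, 4, 2), (4, 3, 2)]


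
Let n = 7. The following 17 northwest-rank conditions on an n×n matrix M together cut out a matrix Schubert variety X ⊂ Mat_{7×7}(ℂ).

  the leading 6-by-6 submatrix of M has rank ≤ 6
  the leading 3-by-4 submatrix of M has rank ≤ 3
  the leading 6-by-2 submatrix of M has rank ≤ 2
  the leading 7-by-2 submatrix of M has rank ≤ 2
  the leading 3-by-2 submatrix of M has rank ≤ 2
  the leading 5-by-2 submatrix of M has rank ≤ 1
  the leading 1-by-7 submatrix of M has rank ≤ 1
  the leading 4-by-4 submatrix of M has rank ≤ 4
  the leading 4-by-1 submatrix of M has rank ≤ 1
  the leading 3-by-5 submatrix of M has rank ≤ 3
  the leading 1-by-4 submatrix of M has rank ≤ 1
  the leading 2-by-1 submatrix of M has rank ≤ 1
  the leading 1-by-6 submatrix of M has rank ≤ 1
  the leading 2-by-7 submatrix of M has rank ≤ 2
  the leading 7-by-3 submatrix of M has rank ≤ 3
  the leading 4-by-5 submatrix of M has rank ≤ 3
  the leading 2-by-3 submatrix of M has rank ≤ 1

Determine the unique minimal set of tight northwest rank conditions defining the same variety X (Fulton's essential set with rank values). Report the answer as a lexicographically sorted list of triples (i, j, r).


Propagating the 17 rank bounds to every northwest block:

  row 1: 1 1 1 1 1 1 1
  row 2: 1 1 1 2 2 2 2
  row 3: 1 1 2 3 3 3 3
  row 4: 1 1 2 3 3 4 4
  row 5: 1 1 2 3 4 5 5
  row 6: 1 2 3 4 5 6 6
  row 7: 1 2 3 4 5 6 7

reading off 1-entries of Δ²R: w = (1, 4, 3, 6, 5, 2, 7).

3 SE-corners of the 6-cell Rothe diagram give Ess(w):

[(2, 3, 1), (4, 5, 3), (5, 2, 1)]


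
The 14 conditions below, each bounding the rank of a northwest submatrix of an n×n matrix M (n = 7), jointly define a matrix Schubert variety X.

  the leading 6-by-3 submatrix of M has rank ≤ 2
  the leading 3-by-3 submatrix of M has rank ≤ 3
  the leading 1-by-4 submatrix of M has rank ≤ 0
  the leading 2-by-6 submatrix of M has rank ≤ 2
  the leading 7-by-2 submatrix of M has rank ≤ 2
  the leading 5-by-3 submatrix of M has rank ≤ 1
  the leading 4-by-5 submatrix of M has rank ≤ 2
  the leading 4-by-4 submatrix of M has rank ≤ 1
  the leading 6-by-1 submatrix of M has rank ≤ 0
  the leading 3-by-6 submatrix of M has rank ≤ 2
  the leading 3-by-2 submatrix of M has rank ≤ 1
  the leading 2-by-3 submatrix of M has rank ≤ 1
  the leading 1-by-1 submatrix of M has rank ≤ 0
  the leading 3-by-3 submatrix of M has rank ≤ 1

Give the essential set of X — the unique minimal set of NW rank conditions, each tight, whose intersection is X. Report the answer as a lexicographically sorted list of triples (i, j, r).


Rank table r_w(7×7) implied by the 14 constraints:

  0  0  0  0  1  1  1
  0  1  1  1  2  2  2
  0  1  1  1  2  2  3
  0  1  1  1  2  3  4
  0  1  1  2  3  4  5
  0  1  2  3  4  5  6
  1  2  3  4  5  6  7

hence w(1..7) = (5, 2, 7, 6, 4, 3, 1).

ℓ(w)=15; the 5 essential cells (i,j,r):

[(1, 4, 0), (3, 6, 2), (4, 4, 1), (5, 3, 1), (6, 1, 0)]


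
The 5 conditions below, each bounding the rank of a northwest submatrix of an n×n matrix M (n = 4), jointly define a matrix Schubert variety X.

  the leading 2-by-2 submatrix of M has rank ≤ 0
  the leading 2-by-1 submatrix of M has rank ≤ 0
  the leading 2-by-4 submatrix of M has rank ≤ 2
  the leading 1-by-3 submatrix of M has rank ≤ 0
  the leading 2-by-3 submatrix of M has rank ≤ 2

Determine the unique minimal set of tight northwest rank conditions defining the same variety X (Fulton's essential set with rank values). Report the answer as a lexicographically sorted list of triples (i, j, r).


Rank table r_w(4×4) implied by the 5 constraints:

  0 | 0 | 0 | 1
  0 | 0 | 1 | 2
  1 | 1 | 2 | 3
  1 | 2 | 3 | 4

reading off 1-entries of Δ²R: w = (4, 3, 1, 2).

ℓ(w)=5; the 2 essential cells (i,j,r):

[(1, 3, 0), (2, 2, 0)]


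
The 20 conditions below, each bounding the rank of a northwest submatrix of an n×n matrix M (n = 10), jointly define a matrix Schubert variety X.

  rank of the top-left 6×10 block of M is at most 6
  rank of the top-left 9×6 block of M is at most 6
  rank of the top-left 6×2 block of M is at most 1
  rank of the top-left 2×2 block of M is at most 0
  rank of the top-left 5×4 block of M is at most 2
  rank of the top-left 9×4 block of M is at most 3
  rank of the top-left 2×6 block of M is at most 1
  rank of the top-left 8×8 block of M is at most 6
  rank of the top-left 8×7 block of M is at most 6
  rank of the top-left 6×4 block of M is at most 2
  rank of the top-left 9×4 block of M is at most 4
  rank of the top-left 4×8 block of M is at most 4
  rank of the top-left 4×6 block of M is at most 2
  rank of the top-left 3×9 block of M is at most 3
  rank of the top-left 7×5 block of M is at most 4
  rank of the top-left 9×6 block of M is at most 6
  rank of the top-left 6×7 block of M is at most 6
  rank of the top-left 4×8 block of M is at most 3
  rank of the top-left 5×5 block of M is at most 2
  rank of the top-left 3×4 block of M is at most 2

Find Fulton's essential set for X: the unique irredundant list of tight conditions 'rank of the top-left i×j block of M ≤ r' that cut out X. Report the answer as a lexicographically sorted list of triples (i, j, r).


Recovering R(i,j) via the rank-extension bound from the 20 conditions:

  0  0  1  1  1  1  1  1  1  1
  0  0  1  1  1  1  2  2  2  2
  1  1  2  2  2  2  3  3  3  3
  1  1  2  2  2  2  3  3  4  4
  1  1  2  2  2  3  4  4  5  5
  1  1  2  2  3  4  5  5  6  6
  1  2  3  3  4  5  6  6  7  7
  1  2  3  3  4  5  6  6  7  8
  1  2  3  3  4  5  6  7  8  9
  1  2  3  4  5  6  7  8  9  10

hence w(1..10) = (3, 7, 1, 9, 6, 5, 2, 10, 8, 4).

ℓ(w)=20; the 9 essential cells (i,j,r):

[(2, 2, 0), (2, 6, 1), (4, 6, 2), (4, 8, 3), (5, 5, 2), (6, 2, 1), (6, 4, 2), (8, 8, 6), (9, 4, 3)]


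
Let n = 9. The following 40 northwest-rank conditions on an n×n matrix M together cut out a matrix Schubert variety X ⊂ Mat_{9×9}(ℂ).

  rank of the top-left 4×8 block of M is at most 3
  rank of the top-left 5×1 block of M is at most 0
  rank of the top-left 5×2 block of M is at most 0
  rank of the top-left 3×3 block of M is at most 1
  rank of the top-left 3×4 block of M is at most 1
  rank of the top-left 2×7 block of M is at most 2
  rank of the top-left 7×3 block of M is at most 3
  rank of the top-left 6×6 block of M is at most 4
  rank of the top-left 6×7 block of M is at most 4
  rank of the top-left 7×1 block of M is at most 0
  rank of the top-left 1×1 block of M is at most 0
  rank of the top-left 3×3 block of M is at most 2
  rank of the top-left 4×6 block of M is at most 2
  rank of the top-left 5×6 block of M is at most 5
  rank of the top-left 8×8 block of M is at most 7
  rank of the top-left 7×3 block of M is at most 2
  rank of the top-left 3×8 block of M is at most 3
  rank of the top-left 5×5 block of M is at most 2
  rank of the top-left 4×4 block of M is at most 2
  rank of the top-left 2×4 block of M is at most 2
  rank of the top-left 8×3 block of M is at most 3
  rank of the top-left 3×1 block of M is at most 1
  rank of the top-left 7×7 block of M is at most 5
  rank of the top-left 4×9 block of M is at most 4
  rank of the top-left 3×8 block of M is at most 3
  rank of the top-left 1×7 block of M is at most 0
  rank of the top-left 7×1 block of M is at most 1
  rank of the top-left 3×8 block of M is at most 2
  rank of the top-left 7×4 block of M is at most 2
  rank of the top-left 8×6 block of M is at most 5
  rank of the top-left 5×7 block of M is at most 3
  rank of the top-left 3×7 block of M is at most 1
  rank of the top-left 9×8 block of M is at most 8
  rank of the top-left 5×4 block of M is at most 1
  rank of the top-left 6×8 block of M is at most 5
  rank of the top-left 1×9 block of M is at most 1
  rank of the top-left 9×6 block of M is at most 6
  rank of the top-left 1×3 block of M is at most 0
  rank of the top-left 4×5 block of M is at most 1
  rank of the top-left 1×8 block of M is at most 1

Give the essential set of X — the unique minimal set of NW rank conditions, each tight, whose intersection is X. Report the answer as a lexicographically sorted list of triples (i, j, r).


Rank table r_w(9×9) implied by the 40 constraints:

  row 1: 0, 0, 0, 0, 0, 0, 0, 1, 1
  row 2: 0, 0, 1, 1, 1, 1, 1, 2, 2
  row 3: 0, 0, 1, 1, 1, 1, 1, 2, 3
  row 4: 0, 0, 1, 1, 1, 2, 2, 3, 4
  row 5: 0, 0, 1, 1, 2, 3, 3, 4, 5
  row 6: 0, 1, 2, 2, 3, 4, 4, 5, 6
  row 7: 0, 1, 2, 2, 3, 4, 5, 6, 7
  row 8: 1, 2, 3, 3, 4, 5, 6, 7, 8
  row 9: 1, 2, 3, 4, 5, 6, 7, 8, 9

so w = (8, 3, 9, 6, 5, 2, 7, 1, 4).

7 SE-corners of the 25-cell Rothe diagram give Ess(w):

[(1, 7, 0), (3, 7, 1), (4, 5, 1), (5, 2, 0), (5, 4, 1), (7, 1, 0), (7, 4, 2)]
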